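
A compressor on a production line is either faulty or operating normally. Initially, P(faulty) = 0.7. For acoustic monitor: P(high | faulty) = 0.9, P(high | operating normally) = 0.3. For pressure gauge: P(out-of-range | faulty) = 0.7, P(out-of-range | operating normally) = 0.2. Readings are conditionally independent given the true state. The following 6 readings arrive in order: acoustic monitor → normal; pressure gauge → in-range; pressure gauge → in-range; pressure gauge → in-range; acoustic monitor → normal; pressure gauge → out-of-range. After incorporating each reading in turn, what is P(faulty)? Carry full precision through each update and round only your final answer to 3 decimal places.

After acoustic monitor='normal': P(faulty) = 0.1·0.7000 / (0.1·0.7000 + 0.7·0.3000) ≈ 0.2500
After pressure gauge='in-range': P(faulty) = 0.3·0.2500 / (0.3·0.2500 + 0.8·0.7500) ≈ 0.1111
After pressure gauge='in-range': P(faulty) = 0.3·0.1111 / (0.3·0.1111 + 0.8·0.8889) ≈ 0.0448
After pressure gauge='in-range': P(faulty) = 0.3·0.0448 / (0.3·0.0448 + 0.8·0.9552) ≈ 0.0173
After acoustic monitor='normal': P(faulty) = 0.1·0.0173 / (0.1·0.0173 + 0.7·0.9827) ≈ 0.0025
After pressure gauge='out-of-range': P(faulty) = 0.7·0.0025 / (0.7·0.0025 + 0.2·0.9975) ≈ 0.0087

0.009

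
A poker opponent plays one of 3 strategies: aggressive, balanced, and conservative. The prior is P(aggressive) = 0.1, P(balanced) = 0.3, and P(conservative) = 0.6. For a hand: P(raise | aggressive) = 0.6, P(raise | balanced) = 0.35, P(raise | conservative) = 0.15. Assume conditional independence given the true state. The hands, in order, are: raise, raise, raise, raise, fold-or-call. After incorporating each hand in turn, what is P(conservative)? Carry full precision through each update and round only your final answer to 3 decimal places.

Apply Bayes' rule sequentially, carrying P(conservative) forward.
After 'raise': normaliser = 0.6·0.1000 + 0.35·0.3000 + 0.15·0.6000; P(aggressive) ≈ 0.2353, P(balanced) ≈ 0.4118, P(conservative) ≈ 0.3529
After 'raise': normaliser = 0.6·0.2353 + 0.35·0.4118 + 0.15·0.3529; P(aggressive) ≈ 0.4174, P(balanced) ≈ 0.4261, P(conservative) ≈ 0.1565
After 'raise': normaliser = 0.6·0.4174 + 0.35·0.4261 + 0.15·0.1565; P(aggressive) ≈ 0.5920, P(balanced) ≈ 0.3525, P(conservative) ≈ 0.0555
After 'raise': normaliser = 0.6·0.5920 + 0.35·0.3525 + 0.15·0.0555; P(aggressive) ≈ 0.7295, P(balanced) ≈ 0.2534, P(conservative) ≈ 0.0171
After 'fold-or-call': normaliser = 0.4·0.7295 + 0.65·0.2534 + 0.85·0.0171; P(aggressive) ≈ 0.6195, P(balanced) ≈ 0.3497, P(conservative) ≈ 0.0309

0.031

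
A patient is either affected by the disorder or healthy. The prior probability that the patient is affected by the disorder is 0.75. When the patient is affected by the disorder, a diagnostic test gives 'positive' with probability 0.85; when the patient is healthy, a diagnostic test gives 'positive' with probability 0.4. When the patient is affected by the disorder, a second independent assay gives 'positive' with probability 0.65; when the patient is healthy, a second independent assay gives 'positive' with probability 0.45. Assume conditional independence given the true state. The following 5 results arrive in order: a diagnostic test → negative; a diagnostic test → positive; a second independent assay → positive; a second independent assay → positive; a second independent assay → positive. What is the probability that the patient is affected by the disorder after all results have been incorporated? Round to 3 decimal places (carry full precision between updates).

After a diagnostic test='negative': P(affected) = 0.15·0.7500 / (0.15·0.7500 + 0.6·0.2500) ≈ 0.4286
After a diagnostic test='positive': P(affected) = 0.85·0.4286 / (0.85·0.4286 + 0.4·0.5714) ≈ 0.6145
After a second independent assay='positive': P(affected) = 0.65·0.6145 / (0.65·0.6145 + 0.45·0.3855) ≈ 0.6972
After a second independent assay='positive': P(affected) = 0.65·0.6972 / (0.65·0.6972 + 0.45·0.3028) ≈ 0.7688
After a second independent assay='positive': P(affected) = 0.65·0.7688 / (0.65·0.7688 + 0.45·0.2312) ≈ 0.8277

0.828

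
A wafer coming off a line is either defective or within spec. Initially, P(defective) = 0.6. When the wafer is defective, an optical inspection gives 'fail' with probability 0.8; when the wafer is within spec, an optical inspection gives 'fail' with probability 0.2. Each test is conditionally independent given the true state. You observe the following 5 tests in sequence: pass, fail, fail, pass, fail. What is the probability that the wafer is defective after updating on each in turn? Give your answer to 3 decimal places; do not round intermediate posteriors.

After 'pass': P(defective) = 0.2·0.6000 / (0.2·0.6000 + 0.8·0.4000) ≈ 0.2727
After 'fail': P(defective) = 0.8·0.2727 / (0.8·0.2727 + 0.2·0.7273) ≈ 0.6000
After 'fail': P(defective) = 0.8·0.6000 / (0.8·0.6000 + 0.2·0.4000) ≈ 0.8571
After 'pass': P(defective) = 0.2·0.8571 / (0.2·0.8571 + 0.8·0.1429) ≈ 0.6000
After 'fail': P(defective) = 0.8·0.6000 / (0.8·0.6000 + 0.2·0.4000) ≈ 0.8571

0.857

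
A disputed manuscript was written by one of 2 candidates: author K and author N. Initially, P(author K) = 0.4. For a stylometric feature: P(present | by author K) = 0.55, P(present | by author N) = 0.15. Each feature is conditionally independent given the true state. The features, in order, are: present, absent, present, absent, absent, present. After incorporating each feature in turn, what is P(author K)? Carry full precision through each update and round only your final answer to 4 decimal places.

0.8298

Each posterior becomes the prior for the next update.
After 'present': P(author K) = 0.55·0.4000 / (0.55·0.4000 + 0.15·0.6000) ≈ 0.7097
After 'absent': P(author K) = 0.45·0.7097 / (0.45·0.7097 + 0.85·0.2903) ≈ 0.5641
After 'present': P(author K) = 0.55·0.5641 / (0.55·0.5641 + 0.15·0.4359) ≈ 0.8259
After 'absent': P(author K) = 0.45·0.8259 / (0.45·0.8259 + 0.85·0.1741) ≈ 0.7153
After 'absent': P(author K) = 0.45·0.7153 / (0.45·0.7153 + 0.85·0.2847) ≈ 0.5708
After 'present': P(author K) = 0.55·0.5708 / (0.55·0.5708 + 0.15·0.4292) ≈ 0.8298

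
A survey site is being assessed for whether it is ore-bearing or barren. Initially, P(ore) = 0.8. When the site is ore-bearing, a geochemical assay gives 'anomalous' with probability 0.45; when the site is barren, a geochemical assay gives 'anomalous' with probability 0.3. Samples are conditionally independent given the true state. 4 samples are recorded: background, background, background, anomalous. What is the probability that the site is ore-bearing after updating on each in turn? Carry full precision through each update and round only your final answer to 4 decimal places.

After 'background': P(ore) = 0.55·0.8000 / (0.55·0.8000 + 0.7·0.2000) ≈ 0.7586
After 'background': P(ore) = 0.55·0.7586 / (0.55·0.7586 + 0.7·0.2414) ≈ 0.7118
After 'background': P(ore) = 0.55·0.7118 / (0.55·0.7118 + 0.7·0.2882) ≈ 0.6599
After 'anomalous': P(ore) = 0.45·0.6599 / (0.45·0.6599 + 0.3·0.3401) ≈ 0.7443

0.7443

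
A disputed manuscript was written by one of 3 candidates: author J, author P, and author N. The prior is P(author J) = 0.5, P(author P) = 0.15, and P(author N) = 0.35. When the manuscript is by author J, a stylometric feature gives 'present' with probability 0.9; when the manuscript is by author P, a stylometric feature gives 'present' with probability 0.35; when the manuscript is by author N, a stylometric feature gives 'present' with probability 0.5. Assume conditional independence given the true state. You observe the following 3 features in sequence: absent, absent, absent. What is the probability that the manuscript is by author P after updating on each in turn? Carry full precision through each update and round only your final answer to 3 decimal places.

After 'absent': normaliser = 0.1·0.5000 + 0.65·0.1500 + 0.5·0.3500; P(author J) ≈ 0.1550, P(author P) ≈ 0.3023, P(author N) ≈ 0.5426
After 'absent': normaliser = 0.1·0.1550 + 0.65·0.3023 + 0.5·0.5426; P(author J) ≈ 0.0321, P(author P) ≈ 0.4066, P(author N) ≈ 0.5613
After 'absent': normaliser = 0.1·0.0321 + 0.65·0.4066 + 0.5·0.5613; P(author J) ≈ 0.0059, P(author P) ≈ 0.4821, P(author N) ≈ 0.5120

0.482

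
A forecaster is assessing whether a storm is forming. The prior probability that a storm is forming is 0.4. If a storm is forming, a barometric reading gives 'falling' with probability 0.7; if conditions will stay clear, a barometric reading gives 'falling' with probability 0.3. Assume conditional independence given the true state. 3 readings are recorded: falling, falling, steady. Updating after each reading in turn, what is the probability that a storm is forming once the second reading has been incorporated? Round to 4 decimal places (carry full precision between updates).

After 'falling': P(storm) = 0.7·0.4000 / (0.7·0.4000 + 0.3·0.6000) ≈ 0.6087
After 'falling': P(storm) = 0.7·0.6087 / (0.7·0.6087 + 0.3·0.3913) ≈ 0.7840

0.7840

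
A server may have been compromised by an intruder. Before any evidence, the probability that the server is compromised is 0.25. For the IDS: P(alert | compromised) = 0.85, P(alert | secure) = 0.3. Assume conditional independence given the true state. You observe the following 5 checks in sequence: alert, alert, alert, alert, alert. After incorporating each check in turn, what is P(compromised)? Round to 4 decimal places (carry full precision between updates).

After 'alert': P(compromised) = 0.85·0.2500 / (0.85·0.2500 + 0.3·0.7500) ≈ 0.4857
After 'alert': P(compromised) = 0.85·0.4857 / (0.85·0.4857 + 0.3·0.5143) ≈ 0.7280
After 'alert': P(compromised) = 0.85·0.7280 / (0.85·0.7280 + 0.3·0.2720) ≈ 0.8835
After 'alert': P(compromised) = 0.85·0.8835 / (0.85·0.8835 + 0.3·0.1165) ≈ 0.9555
After 'alert': P(compromised) = 0.85·0.9555 / (0.85·0.9555 + 0.3·0.0445) ≈ 0.9838

0.9838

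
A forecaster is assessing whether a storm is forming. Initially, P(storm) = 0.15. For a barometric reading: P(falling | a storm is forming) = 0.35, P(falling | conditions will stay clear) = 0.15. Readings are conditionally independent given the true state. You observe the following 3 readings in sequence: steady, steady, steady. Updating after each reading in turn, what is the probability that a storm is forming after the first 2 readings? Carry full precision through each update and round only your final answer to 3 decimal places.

0.094

After 'steady': P(storm) = 0.65·0.1500 / (0.65·0.1500 + 0.85·0.8500) ≈ 0.1189
After 'steady': P(storm) = 0.65·0.1189 / (0.65·0.1189 + 0.85·0.8811) ≈ 0.0935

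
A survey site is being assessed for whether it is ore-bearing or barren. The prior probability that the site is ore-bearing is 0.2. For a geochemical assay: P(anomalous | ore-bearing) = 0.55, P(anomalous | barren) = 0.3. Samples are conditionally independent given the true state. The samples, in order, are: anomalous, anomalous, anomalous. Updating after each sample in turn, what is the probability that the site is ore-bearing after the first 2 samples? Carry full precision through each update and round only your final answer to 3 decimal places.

After 'anomalous': P(ore) = 0.55·0.2000 / (0.55·0.2000 + 0.3·0.8000) ≈ 0.3143
After 'anomalous': P(ore) = 0.55·0.3143 / (0.55·0.3143 + 0.3·0.6857) ≈ 0.4566

0.457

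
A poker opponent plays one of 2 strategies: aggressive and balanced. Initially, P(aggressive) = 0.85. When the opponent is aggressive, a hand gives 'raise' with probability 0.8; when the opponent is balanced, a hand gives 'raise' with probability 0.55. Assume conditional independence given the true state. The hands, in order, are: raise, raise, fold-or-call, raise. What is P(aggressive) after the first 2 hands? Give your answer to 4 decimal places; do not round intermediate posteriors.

0.9230

Apply Bayes' rule sequentially, carrying P(aggressive) forward.
After 'raise': P(aggressive) = 0.8·0.8500 / (0.8·0.8500 + 0.55·0.1500) ≈ 0.8918
After 'raise': P(aggressive) = 0.8·0.8918 / (0.8·0.8918 + 0.55·0.1082) ≈ 0.9230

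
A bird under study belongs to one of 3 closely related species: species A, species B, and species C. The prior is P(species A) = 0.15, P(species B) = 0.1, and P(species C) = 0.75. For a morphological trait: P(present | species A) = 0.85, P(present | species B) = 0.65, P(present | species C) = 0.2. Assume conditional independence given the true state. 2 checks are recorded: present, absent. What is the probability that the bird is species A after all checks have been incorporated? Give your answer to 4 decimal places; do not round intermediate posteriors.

0.1181

Each posterior becomes the prior for the next update.
After 'present': normaliser = 0.85·0.1500 + 0.65·0.1000 + 0.2·0.7500; P(species A) ≈ 0.3723, P(species B) ≈ 0.1898, P(species C) ≈ 0.4380
After 'absent': normaliser = 0.15·0.3723 + 0.35·0.1898 + 0.8·0.4380; P(species A) ≈ 0.1181, P(species B) ≈ 0.1405, P(species C) ≈ 0.7413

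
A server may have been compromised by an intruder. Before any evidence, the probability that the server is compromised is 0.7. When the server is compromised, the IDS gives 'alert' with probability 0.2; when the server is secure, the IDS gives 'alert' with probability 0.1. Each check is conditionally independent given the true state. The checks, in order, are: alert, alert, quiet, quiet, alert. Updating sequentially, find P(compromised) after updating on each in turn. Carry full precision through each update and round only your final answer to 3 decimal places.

After 'alert': P(compromised) = 0.2·0.7000 / (0.2·0.7000 + 0.1·0.3000) ≈ 0.8235
After 'alert': P(compromised) = 0.2·0.8235 / (0.2·0.8235 + 0.1·0.1765) ≈ 0.9032
After 'quiet': P(compromised) = 0.8·0.9032 / (0.8·0.9032 + 0.9·0.0968) ≈ 0.8924
After 'quiet': P(compromised) = 0.8·0.8924 / (0.8·0.8924 + 0.9·0.1076) ≈ 0.8806
After 'alert': P(compromised) = 0.2·0.8806 / (0.2·0.8806 + 0.1·0.1194) ≈ 0.9365

0.937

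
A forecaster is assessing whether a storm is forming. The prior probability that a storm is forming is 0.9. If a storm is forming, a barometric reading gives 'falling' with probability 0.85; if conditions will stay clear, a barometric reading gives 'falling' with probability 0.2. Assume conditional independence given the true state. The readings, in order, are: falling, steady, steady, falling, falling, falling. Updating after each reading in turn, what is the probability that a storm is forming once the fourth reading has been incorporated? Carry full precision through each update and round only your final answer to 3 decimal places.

0.851

After 'falling': P(storm) = 0.85·0.9000 / (0.85·0.9000 + 0.2·0.1000) ≈ 0.9745
After 'steady': P(storm) = 0.15·0.9745 / (0.15·0.9745 + 0.8·0.0255) ≈ 0.8776
After 'steady': P(storm) = 0.15·0.8776 / (0.15·0.8776 + 0.8·0.1224) ≈ 0.5735
After 'falling': P(storm) = 0.85·0.5735 / (0.85·0.5735 + 0.2·0.4265) ≈ 0.8511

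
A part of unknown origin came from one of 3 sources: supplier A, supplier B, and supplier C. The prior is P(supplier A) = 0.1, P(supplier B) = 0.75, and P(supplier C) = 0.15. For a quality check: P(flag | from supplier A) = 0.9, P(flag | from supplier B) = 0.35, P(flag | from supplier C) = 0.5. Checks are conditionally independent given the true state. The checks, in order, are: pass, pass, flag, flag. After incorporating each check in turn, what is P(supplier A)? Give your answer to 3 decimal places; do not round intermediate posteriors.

Apply Bayes' rule sequentially, carrying P(supplier A) forward.
After 'pass': normaliser = 0.1·0.1000 + 0.65·0.7500 + 0.5·0.1500; P(supplier A) ≈ 0.0175, P(supplier B) ≈ 0.8515, P(supplier C) ≈ 0.1310
After 'pass': normaliser = 0.1·0.0175 + 0.65·0.8515 + 0.5·0.1310; P(supplier A) ≈ 0.0028, P(supplier B) ≈ 0.8917, P(supplier C) ≈ 0.1055
After 'flag': normaliser = 0.9·0.0028 + 0.35·0.8917 + 0.5·0.1055; P(supplier A) ≈ 0.0069, P(supplier B) ≈ 0.8495, P(supplier C) ≈ 0.1436
After 'flag': normaliser = 0.9·0.0069 + 0.35·0.8495 + 0.5·0.1436; P(supplier A) ≈ 0.0165, P(supplier B) ≈ 0.7922, P(supplier C) ≈ 0.1913

0.017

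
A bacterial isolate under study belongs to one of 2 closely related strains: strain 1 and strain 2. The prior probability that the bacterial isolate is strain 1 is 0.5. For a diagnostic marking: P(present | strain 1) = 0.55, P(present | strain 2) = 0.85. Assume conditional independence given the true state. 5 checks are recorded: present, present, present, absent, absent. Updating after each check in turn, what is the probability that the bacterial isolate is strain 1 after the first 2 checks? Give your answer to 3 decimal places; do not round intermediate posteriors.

0.295

Each posterior becomes the prior for the next update.
After 'present': P(strain 1) = 0.55·0.5000 / (0.55·0.5000 + 0.85·0.5000) ≈ 0.3929
After 'present': P(strain 1) = 0.55·0.3929 / (0.55·0.3929 + 0.85·0.6071) ≈ 0.2951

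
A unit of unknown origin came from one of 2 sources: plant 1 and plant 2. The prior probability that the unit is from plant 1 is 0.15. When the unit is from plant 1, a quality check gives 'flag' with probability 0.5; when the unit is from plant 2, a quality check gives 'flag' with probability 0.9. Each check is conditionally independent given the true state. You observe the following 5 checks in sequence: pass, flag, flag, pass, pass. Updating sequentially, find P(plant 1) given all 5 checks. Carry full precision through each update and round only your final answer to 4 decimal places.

0.8719

After 'pass': P(plant 1) = 0.5·0.1500 / (0.5·0.1500 + 0.1·0.8500) ≈ 0.4688
After 'flag': P(plant 1) = 0.5·0.4688 / (0.5·0.4688 + 0.9·0.5312) ≈ 0.3289
After 'flag': P(plant 1) = 0.5·0.3289 / (0.5·0.3289 + 0.9·0.6711) ≈ 0.2140
After 'pass': P(plant 1) = 0.5·0.2140 / (0.5·0.2140 + 0.1·0.7860) ≈ 0.5766
After 'pass': P(plant 1) = 0.5·0.5766 / (0.5·0.5766 + 0.1·0.4234) ≈ 0.8719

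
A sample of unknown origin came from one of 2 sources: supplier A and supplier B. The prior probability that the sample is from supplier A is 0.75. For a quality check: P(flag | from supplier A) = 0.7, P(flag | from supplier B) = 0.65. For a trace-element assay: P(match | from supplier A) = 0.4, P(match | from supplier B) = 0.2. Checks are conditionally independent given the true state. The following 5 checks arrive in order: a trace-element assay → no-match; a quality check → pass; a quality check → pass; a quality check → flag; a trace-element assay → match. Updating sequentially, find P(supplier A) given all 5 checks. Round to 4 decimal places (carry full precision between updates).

0.7807

Apply Bayes' rule sequentially, carrying P(supplier A) forward.
After a trace-element assay='no-match': P(supplier A) = 0.6·0.7500 / (0.6·0.7500 + 0.8·0.2500) ≈ 0.6923
After a quality check='pass': P(supplier A) = 0.3·0.6923 / (0.3·0.6923 + 0.35·0.3077) ≈ 0.6585
After a quality check='pass': P(supplier A) = 0.3·0.6585 / (0.3·0.6585 + 0.35·0.3415) ≈ 0.6231
After a quality check='flag': P(supplier A) = 0.7·0.6231 / (0.7·0.6231 + 0.65·0.3769) ≈ 0.6403
After a trace-element assay='match': P(supplier A) = 0.4·0.6403 / (0.4·0.6403 + 0.2·0.3597) ≈ 0.7807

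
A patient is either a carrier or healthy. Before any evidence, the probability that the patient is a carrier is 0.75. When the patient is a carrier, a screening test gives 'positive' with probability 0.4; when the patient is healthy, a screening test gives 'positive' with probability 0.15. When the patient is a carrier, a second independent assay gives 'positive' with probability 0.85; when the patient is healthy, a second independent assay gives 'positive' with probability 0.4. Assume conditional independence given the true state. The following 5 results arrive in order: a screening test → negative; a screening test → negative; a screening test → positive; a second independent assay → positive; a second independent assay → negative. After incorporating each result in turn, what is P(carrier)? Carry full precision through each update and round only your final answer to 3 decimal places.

Each posterior becomes the prior for the next update.
After a screening test='negative': P(carrier) = 0.6·0.7500 / (0.6·0.7500 + 0.85·0.2500) ≈ 0.6792
After a screening test='negative': P(carrier) = 0.6·0.6792 / (0.6·0.6792 + 0.85·0.3208) ≈ 0.5992
After a screening test='positive': P(carrier) = 0.4·0.5992 / (0.4·0.5992 + 0.15·0.4008) ≈ 0.7994
After a second independent assay='positive': P(carrier) = 0.85·0.7994 / (0.85·0.7994 + 0.4·0.2006) ≈ 0.8944
After a second independent assay='negative': P(carrier) = 0.15·0.8944 / (0.15·0.8944 + 0.6·0.1056) ≈ 0.6792

0.679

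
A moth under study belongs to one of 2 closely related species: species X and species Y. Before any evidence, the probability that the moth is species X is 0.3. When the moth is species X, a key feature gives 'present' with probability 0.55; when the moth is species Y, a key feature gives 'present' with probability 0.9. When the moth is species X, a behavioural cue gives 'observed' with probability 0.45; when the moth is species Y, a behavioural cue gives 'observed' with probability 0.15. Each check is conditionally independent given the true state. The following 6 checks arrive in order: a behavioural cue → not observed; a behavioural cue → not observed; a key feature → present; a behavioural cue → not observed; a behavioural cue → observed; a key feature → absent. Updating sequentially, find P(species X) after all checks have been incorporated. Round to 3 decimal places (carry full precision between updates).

After a behavioural cue='not observed': P(species X) = 0.55·0.3000 / (0.55·0.3000 + 0.85·0.7000) ≈ 0.2171
After a behavioural cue='not observed': P(species X) = 0.55·0.2171 / (0.55·0.2171 + 0.85·0.7829) ≈ 0.1521
After a key feature='present': P(species X) = 0.55·0.1521 / (0.55·0.1521 + 0.9·0.8479) ≈ 0.0988
After a behavioural cue='not observed': P(species X) = 0.55·0.0988 / (0.55·0.0988 + 0.85·0.9012) ≈ 0.0663
After a behavioural cue='observed': P(species X) = 0.45·0.0663 / (0.45·0.0663 + 0.15·0.9337) ≈ 0.1755
After a key feature='absent': P(species X) = 0.45·0.1755 / (0.45·0.1755 + 0.1·0.8245) ≈ 0.4892

0.489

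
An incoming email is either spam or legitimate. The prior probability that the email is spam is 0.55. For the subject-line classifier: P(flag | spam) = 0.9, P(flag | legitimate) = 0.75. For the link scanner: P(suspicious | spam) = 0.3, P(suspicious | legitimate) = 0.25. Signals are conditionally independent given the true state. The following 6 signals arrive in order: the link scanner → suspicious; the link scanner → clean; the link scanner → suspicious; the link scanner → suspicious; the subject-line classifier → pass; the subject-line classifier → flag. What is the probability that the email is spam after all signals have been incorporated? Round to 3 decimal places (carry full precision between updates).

After the link scanner='suspicious': P(spam) = 0.3·0.5500 / (0.3·0.5500 + 0.25·0.4500) ≈ 0.5946
After the link scanner='clean': P(spam) = 0.7·0.5946 / (0.7·0.5946 + 0.75·0.4054) ≈ 0.5779
After the link scanner='suspicious': P(spam) = 0.3·0.5779 / (0.3·0.5779 + 0.25·0.4221) ≈ 0.6216
After the link scanner='suspicious': P(spam) = 0.3·0.6216 / (0.3·0.6216 + 0.25·0.3784) ≈ 0.6634
After the subject-line classifier='pass': P(spam) = 0.1·0.6634 / (0.1·0.6634 + 0.25·0.3366) ≈ 0.4409
After the subject-line classifier='flag': P(spam) = 0.9·0.4409 / (0.9·0.4409 + 0.75·0.5591) ≈ 0.4862

0.486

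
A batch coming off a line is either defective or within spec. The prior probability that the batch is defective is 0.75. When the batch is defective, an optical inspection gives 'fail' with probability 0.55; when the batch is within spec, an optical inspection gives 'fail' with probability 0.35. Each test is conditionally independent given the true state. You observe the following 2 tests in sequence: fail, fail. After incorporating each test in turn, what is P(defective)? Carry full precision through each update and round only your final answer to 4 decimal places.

After 'fail': P(defective) = 0.55·0.7500 / (0.55·0.7500 + 0.35·0.2500) ≈ 0.8250
After 'fail': P(defective) = 0.55·0.8250 / (0.55·0.8250 + 0.35·0.1750) ≈ 0.8811

0.8811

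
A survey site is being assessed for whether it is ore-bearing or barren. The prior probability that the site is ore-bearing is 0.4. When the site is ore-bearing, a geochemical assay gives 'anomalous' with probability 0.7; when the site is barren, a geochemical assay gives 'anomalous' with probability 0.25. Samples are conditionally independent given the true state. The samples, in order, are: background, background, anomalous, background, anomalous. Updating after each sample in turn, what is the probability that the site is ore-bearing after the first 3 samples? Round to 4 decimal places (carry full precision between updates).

Each posterior becomes the prior for the next update.
After 'background': P(ore) = 0.3·0.4000 / (0.3·0.4000 + 0.75·0.6000) ≈ 0.2105
After 'background': P(ore) = 0.3·0.2105 / (0.3·0.2105 + 0.75·0.7895) ≈ 0.0964
After 'anomalous': P(ore) = 0.7·0.0964 / (0.7·0.0964 + 0.25·0.9036) ≈ 0.2300

0.2300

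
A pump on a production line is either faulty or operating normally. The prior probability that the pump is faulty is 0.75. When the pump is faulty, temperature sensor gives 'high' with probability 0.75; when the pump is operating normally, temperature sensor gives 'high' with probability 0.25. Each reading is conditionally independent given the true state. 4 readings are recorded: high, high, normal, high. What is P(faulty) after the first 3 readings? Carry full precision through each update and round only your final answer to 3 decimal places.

0.900

After 'high': P(faulty) = 0.75·0.7500 / (0.75·0.7500 + 0.25·0.2500) ≈ 0.9000
After 'high': P(faulty) = 0.75·0.9000 / (0.75·0.9000 + 0.25·0.1000) ≈ 0.9643
After 'normal': P(faulty) = 0.25·0.9643 / (0.25·0.9643 + 0.75·0.0357) ≈ 0.9000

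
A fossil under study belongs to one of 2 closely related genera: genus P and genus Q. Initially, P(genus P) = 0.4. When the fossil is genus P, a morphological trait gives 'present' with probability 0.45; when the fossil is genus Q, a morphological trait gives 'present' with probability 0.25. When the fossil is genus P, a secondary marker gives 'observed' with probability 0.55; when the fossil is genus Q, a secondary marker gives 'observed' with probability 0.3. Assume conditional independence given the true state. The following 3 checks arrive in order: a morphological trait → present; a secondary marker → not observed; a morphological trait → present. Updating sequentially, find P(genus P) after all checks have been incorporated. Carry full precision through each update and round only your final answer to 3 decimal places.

0.581

Apply Bayes' rule sequentially, carrying P(genus P) forward.
After a morphological trait='present': P(genus P) = 0.45·0.4000 / (0.45·0.4000 + 0.25·0.6000) ≈ 0.5455
After a secondary marker='not observed': P(genus P) = 0.45·0.5455 / (0.45·0.5455 + 0.7·0.4545) ≈ 0.4355
After a morphological trait='present': P(genus P) = 0.45·0.4355 / (0.45·0.4355 + 0.25·0.5645) ≈ 0.5813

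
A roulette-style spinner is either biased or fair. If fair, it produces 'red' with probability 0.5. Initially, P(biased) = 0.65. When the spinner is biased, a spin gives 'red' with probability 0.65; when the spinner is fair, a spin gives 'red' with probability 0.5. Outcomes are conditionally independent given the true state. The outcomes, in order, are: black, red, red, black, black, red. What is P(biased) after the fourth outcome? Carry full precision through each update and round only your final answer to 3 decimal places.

0.606

After 'black': P(biased) = 0.35·0.6500 / (0.35·0.6500 + 0.5·0.3500) ≈ 0.5652
After 'red': P(biased) = 0.65·0.5652 / (0.65·0.5652 + 0.5·0.4348) ≈ 0.6283
After 'red': P(biased) = 0.65·0.6283 / (0.65·0.6283 + 0.5·0.3717) ≈ 0.6872
After 'black': P(biased) = 0.35·0.6872 / (0.35·0.6872 + 0.5·0.3128) ≈ 0.6060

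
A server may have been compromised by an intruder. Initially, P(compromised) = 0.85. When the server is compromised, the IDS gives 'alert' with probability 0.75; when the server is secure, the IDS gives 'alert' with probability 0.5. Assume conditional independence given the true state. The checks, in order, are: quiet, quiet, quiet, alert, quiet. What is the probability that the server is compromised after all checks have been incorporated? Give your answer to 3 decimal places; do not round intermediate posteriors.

0.347

After 'quiet': P(compromised) = 0.25·0.8500 / (0.25·0.8500 + 0.5·0.1500) ≈ 0.7391
After 'quiet': P(compromised) = 0.25·0.7391 / (0.25·0.7391 + 0.5·0.2609) ≈ 0.5862
After 'quiet': P(compromised) = 0.25·0.5862 / (0.25·0.5862 + 0.5·0.4138) ≈ 0.4146
After 'alert': P(compromised) = 0.75·0.4146 / (0.75·0.4146 + 0.5·0.5854) ≈ 0.5152
After 'quiet': P(compromised) = 0.25·0.5152 / (0.25·0.5152 + 0.5·0.4848) ≈ 0.3469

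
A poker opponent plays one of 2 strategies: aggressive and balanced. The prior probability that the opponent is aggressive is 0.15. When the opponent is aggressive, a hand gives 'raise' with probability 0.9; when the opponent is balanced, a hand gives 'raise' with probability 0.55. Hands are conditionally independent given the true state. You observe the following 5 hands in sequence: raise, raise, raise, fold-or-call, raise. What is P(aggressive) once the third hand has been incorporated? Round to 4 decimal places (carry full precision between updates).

0.4361

After 'raise': P(aggressive) = 0.9·0.1500 / (0.9·0.1500 + 0.55·0.8500) ≈ 0.2241
After 'raise': P(aggressive) = 0.9·0.2241 / (0.9·0.2241 + 0.55·0.7759) ≈ 0.3209
After 'raise': P(aggressive) = 0.9·0.3209 / (0.9·0.3209 + 0.55·0.6791) ≈ 0.4361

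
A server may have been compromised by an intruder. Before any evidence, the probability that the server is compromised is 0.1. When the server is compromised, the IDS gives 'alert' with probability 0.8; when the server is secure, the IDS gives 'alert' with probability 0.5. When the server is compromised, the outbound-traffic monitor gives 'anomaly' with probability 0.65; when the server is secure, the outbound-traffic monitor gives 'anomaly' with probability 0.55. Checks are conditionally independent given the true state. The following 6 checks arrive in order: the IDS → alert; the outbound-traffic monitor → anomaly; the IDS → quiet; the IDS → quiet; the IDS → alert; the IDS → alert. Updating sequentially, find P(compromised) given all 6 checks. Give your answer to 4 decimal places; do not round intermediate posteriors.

Each posterior becomes the prior for the next update.
After the IDS='alert': P(compromised) = 0.8·0.1000 / (0.8·0.1000 + 0.5·0.9000) ≈ 0.1509
After the outbound-traffic monitor='anomaly': P(compromised) = 0.65·0.1509 / (0.65·0.1509 + 0.55·0.8491) ≈ 0.1736
After the IDS='quiet': P(compromised) = 0.2·0.1736 / (0.2·0.1736 + 0.5·0.8264) ≈ 0.0775
After the IDS='quiet': P(compromised) = 0.2·0.0775 / (0.2·0.0775 + 0.5·0.9225) ≈ 0.0325
After the IDS='alert': P(compromised) = 0.8·0.0325 / (0.8·0.0325 + 0.5·0.9675) ≈ 0.0510
After the IDS='alert': P(compromised) = 0.8·0.0510 / (0.8·0.0510 + 0.5·0.9490) ≈ 0.0792

0.0792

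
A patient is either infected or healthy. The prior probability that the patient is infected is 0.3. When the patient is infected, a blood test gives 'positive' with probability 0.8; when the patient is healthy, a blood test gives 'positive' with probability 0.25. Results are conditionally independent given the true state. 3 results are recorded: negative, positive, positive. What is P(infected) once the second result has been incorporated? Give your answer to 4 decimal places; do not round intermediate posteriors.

0.2678

After 'negative': P(infected) = 0.2·0.3000 / (0.2·0.3000 + 0.75·0.7000) ≈ 0.1026
After 'positive': P(infected) = 0.8·0.1026 / (0.8·0.1026 + 0.25·0.8974) ≈ 0.2678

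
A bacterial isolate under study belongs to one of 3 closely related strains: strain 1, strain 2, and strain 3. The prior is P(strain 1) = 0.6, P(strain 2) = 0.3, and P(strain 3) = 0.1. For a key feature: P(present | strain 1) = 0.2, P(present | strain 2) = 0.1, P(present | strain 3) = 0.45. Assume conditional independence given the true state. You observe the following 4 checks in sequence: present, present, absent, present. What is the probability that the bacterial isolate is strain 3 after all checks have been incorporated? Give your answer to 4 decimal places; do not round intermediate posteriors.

0.5494

After 'present': normaliser = 0.2·0.6000 + 0.1·0.3000 + 0.45·0.1000; P(strain 1) ≈ 0.6154, P(strain 2) ≈ 0.1538, P(strain 3) ≈ 0.2308
After 'present': normaliser = 0.2·0.6154 + 0.1·0.1538 + 0.45·0.2308; P(strain 1) ≈ 0.5079, P(strain 2) ≈ 0.0635, P(strain 3) ≈ 0.4286
After 'absent': normaliser = 0.8·0.5079 + 0.9·0.0635 + 0.55·0.4286; P(strain 1) ≈ 0.5812, P(strain 2) ≈ 0.0817, P(strain 3) ≈ 0.3371
After 'present': normaliser = 0.2·0.5812 + 0.1·0.0817 + 0.45·0.3371; P(strain 1) ≈ 0.4210, P(strain 2) ≈ 0.0296, P(strain 3) ≈ 0.5494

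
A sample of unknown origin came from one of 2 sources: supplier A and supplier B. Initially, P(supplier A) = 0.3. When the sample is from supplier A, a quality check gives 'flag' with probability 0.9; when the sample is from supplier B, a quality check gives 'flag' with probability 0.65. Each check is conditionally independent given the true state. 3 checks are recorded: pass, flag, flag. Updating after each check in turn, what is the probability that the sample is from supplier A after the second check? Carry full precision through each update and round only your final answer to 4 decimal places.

0.1450

Each posterior becomes the prior for the next update.
After 'pass': P(supplier A) = 0.1·0.3000 / (0.1·0.3000 + 0.35·0.7000) ≈ 0.1091
After 'flag': P(supplier A) = 0.9·0.1091 / (0.9·0.1091 + 0.65·0.8909) ≈ 0.1450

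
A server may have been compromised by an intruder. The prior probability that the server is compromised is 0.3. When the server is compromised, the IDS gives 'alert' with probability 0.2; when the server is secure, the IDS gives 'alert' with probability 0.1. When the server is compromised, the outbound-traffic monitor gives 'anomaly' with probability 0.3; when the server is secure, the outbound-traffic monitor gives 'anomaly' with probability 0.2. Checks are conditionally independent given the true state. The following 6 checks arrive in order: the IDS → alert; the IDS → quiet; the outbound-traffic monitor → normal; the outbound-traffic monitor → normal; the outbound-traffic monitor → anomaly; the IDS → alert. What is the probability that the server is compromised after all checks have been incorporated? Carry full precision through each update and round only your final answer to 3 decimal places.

Apply Bayes' rule sequentially, carrying P(compromised) forward.
After the IDS='alert': P(compromised) = 0.2·0.3000 / (0.2·0.3000 + 0.1·0.7000) ≈ 0.4615
After the IDS='quiet': P(compromised) = 0.8·0.4615 / (0.8·0.4615 + 0.9·0.5385) ≈ 0.4324
After the outbound-traffic monitor='normal': P(compromised) = 0.7·0.4324 / (0.7·0.4324 + 0.8·0.5676) ≈ 0.4000
After the outbound-traffic monitor='normal': P(compromised) = 0.7·0.4000 / (0.7·0.4000 + 0.8·0.6000) ≈ 0.3684
After the outbound-traffic monitor='anomaly': P(compromised) = 0.3·0.3684 / (0.3·0.3684 + 0.2·0.6316) ≈ 0.4667
After the IDS='alert': P(compromised) = 0.2·0.4667 / (0.2·0.4667 + 0.1·0.5333) ≈ 0.6364

0.636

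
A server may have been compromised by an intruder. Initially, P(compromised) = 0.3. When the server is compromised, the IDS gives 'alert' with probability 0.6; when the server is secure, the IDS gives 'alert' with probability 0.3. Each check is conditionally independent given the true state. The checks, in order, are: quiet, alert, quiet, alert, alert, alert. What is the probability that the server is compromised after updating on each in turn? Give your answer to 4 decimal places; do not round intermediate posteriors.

After 'quiet': P(compromised) = 0.4·0.3000 / (0.4·0.3000 + 0.7·0.7000) ≈ 0.1967
After 'alert': P(compromised) = 0.6·0.1967 / (0.6·0.1967 + 0.3·0.8033) ≈ 0.3288
After 'quiet': P(compromised) = 0.4·0.3288 / (0.4·0.3288 + 0.7·0.6712) ≈ 0.2187
After 'alert': P(compromised) = 0.6·0.2187 / (0.6·0.2187 + 0.3·0.7813) ≈ 0.3589
After 'alert': P(compromised) = 0.6·0.3589 / (0.6·0.3589 + 0.3·0.6411) ≈ 0.5282
After 'alert': P(compromised) = 0.6·0.5282 / (0.6·0.5282 + 0.3·0.4718) ≈ 0.6913

0.6913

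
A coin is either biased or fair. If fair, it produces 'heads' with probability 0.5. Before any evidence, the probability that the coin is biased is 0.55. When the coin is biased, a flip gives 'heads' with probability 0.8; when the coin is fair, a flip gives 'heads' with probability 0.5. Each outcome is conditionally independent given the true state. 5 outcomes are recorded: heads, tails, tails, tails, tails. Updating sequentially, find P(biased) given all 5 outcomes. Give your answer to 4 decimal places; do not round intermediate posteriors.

After 'heads': P(biased) = 0.8·0.5500 / (0.8·0.5500 + 0.5·0.4500) ≈ 0.6617
After 'tails': P(biased) = 0.2·0.6617 / (0.2·0.6617 + 0.5·0.3383) ≈ 0.4389
After 'tails': P(biased) = 0.2·0.4389 / (0.2·0.4389 + 0.5·0.5611) ≈ 0.2383
After 'tails': P(biased) = 0.2·0.2383 / (0.2·0.2383 + 0.5·0.7617) ≈ 0.1112
After 'tails': P(biased) = 0.2·0.1112 / (0.2·0.1112 + 0.5·0.8888) ≈ 0.0477

0.0477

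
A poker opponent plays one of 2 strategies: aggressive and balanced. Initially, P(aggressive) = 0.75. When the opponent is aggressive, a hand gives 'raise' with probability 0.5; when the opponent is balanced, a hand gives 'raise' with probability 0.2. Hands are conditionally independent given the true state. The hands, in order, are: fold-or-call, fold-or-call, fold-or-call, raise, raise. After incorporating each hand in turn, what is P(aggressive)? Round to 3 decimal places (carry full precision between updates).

After 'fold-or-call': P(aggressive) = 0.5·0.7500 / (0.5·0.7500 + 0.8·0.2500) ≈ 0.6522
After 'fold-or-call': P(aggressive) = 0.5·0.6522 / (0.5·0.6522 + 0.8·0.3478) ≈ 0.5396
After 'fold-or-call': P(aggressive) = 0.5·0.5396 / (0.5·0.5396 + 0.8·0.4604) ≈ 0.4228
After 'raise': P(aggressive) = 0.5·0.4228 / (0.5·0.4228 + 0.2·0.5772) ≈ 0.6468
After 'raise': P(aggressive) = 0.5·0.6468 / (0.5·0.6468 + 0.2·0.3532) ≈ 0.8207

0.821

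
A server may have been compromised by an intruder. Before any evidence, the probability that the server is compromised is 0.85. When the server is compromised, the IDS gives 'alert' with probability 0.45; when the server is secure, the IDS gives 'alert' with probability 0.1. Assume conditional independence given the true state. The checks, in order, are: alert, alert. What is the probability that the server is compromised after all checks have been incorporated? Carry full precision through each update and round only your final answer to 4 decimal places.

0.9914

After 'alert': P(compromised) = 0.45·0.8500 / (0.45·0.8500 + 0.1·0.1500) ≈ 0.9623
After 'alert': P(compromised) = 0.45·0.9623 / (0.45·0.9623 + 0.1·0.0377) ≈ 0.9914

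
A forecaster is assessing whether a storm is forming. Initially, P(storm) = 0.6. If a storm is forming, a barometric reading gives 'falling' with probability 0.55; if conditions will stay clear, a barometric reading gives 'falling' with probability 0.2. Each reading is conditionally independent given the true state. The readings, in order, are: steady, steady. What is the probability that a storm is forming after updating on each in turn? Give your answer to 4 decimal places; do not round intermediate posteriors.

Apply Bayes' rule sequentially, carrying P(storm) forward.
After 'steady': P(storm) = 0.45·0.6000 / (0.45·0.6000 + 0.8·0.4000) ≈ 0.4576
After 'steady': P(storm) = 0.45·0.4576 / (0.45·0.4576 + 0.8·0.5424) ≈ 0.3219

0.3219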